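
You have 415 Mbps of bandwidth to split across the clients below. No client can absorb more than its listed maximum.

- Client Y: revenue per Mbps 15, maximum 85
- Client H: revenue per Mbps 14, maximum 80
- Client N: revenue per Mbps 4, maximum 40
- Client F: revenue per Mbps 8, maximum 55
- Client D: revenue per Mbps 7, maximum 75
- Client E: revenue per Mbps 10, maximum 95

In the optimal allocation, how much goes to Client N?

25

Order the clients by revenue per Mbps: Client Y 15 > Client H 14 > Client E 10 > Client F 8 > Client D 7 > Client N 4.
Client Y takes 85 to reach its cap of 85 — 330 left.
Client H: +80 to 80 (cap) — 250 left.
Give Client E 95 to hit its cap of 95 — 155 left.
Give Client F 55 to hit its cap of 55 — 100 left.
Client D: +75 to 75 (cap) — 25 left.
Client N has room for 40 but only 25 remain, so it gets 25.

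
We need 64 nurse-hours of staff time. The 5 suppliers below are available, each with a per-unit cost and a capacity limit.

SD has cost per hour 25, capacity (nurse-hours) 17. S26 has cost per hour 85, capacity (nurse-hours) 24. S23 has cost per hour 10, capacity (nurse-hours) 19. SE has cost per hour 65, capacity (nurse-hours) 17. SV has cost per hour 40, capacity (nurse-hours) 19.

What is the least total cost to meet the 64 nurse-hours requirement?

1960

Cheapest first:
S23 at 10: take all 19 nurse-hours ; 45 still needed.
SD (25): use full 17 ; 28 nurse-hours to go.
Take 19 from SV at 40 ; need 9 more.
SE (65): take the remaining 9 ; done.
S26: unused.
Cost = 19×10 + 17×25 + 19×40 + 9×65 = 1960.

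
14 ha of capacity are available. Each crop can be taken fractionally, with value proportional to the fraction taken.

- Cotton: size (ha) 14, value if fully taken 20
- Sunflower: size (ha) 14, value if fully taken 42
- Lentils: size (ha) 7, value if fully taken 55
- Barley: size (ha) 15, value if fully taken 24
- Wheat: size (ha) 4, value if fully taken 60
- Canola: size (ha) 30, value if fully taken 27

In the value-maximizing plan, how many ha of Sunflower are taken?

3

Rank by value-to-size ratio: Wheat 60/4≈15, Lentils 55/7≈7.86, Sunflower 42/14≈3, Barley 24/15≈1.6, Cotton 20/14≈1.43, Canola 27/30≈0.9.
Take all of Wheat (4 ha, value 60) — 10 ha left.
All 7 ha of Lentils fit (value 55) — 3 remain.
Only 3 ha remain; take 3/14 of Sunflower for value 42×3/14 = 9.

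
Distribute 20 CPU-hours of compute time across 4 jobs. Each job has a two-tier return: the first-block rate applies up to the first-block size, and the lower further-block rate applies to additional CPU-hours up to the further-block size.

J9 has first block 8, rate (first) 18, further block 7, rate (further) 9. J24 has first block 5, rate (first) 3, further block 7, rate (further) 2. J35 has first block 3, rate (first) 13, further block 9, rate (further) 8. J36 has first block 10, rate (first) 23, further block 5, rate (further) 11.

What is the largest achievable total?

400

Order all 8 blocks by rate: J36/tier1 23 > J9/tier1 18 > J35/tier1 13 > J36/tier2 11 > J9/tier2 9 > J35/tier2 8 > J24/tier1 3 > J24/tier2 2.
J36 tier1 at 23: fill all 10 — 10 left.
J9 tier1 at 18: fill all 8 — 2 left.
2 remain; put them into J35 tier1 at 13.
Total = 23×10 + 18×8 + 13×2 = 400.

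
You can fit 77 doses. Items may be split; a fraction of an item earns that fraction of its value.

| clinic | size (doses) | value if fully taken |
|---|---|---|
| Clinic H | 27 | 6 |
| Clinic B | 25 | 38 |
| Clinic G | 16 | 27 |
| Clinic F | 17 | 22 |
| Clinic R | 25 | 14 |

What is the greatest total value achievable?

97.64

Sort by value density: Clinic G 27/16≈1.69, Clinic B 38/25≈1.52, Clinic F 22/17≈1.29, Clinic R 14/25≈0.56, Clinic H 6/27≈0.222.
All 16 doses of Clinic G fit (value 27) — 61 remain.
All 25 doses of Clinic B fit (value 38) — 36 remain.
Take all of Clinic F (17 doses, value 22) — 19 doses left.
19 doses left: a 19/25 share of Clinic R gives 14×19/25 = 10.64.
Total value = 97.64.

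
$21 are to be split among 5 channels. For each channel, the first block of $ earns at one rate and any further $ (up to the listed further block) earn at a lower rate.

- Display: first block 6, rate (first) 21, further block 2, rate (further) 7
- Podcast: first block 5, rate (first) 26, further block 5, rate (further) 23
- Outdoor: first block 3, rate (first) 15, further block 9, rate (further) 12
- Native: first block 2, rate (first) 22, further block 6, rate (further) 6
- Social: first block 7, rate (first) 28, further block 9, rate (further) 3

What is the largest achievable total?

527

Order all 10 blocks by rate: Social/first 28 > Podcast/first 26 > Podcast/second 23 > Native/first 22 > Display/first 21 > Outdoor/first 15 > Outdoor/second 12 > Display/second 7 > Native/second 6 > Social/second 3.
Social first at 28: fill all 7 → 14 left.
Fill Podcast first block (5 at 26) → 9 left.
Podcast second at 23: fill all 5 → 4 left.
Fill Native first block (2 at 22) → 2 left.
Display/first: +2 of 6 at 21; pool empty.
Total = 28×7 + 26×5 + 23×5 + 22×2 + 21×2 = 527.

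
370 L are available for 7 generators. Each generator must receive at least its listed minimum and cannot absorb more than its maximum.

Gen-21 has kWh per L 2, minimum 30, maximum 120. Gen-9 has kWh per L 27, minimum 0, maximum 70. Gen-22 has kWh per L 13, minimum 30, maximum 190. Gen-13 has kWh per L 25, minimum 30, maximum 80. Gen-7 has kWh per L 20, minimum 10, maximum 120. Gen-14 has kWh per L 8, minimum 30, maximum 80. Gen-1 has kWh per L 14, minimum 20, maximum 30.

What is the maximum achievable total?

7060

Meeting every minimum uses 30+0+30+30+10+30+20 = 150 L, leaving 220.
Order the generators by kWh per L: Gen-9 27 > Gen-13 25 > Gen-7 20 > Gen-1 14 > Gen-22 13 > Gen-14 8 > Gen-21 2.
Give Gen-9 70 more to hit its cap of 70 — 150 left.
Gen-13 takes 50 more to reach its cap of 80 — 100 left.
Gen-7: +100 (room for 110) → 110. Pool exhausted.
Total = 2×30 + 27×70 + 13×30 + 25×80 + 20×110 + 8×30 + 14×20 = 7060.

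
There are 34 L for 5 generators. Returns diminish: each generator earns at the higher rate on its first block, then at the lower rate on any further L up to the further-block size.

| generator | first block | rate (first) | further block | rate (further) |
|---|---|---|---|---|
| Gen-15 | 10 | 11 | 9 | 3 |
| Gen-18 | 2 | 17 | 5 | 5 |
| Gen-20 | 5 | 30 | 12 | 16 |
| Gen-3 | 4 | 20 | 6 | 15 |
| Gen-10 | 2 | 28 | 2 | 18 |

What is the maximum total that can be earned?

649

Rank every tier by rate: Gen-20/first 30 > Gen-10/first 28 > Gen-3/first 20 > Gen-10/second 18 > Gen-18/first 17 > Gen-20/second 16 > Gen-3/second 15 > Gen-15/first 11 > Gen-18/second 5 > Gen-15/second 3.
Fill Gen-20 first block (5 at 30) — 29 left.
Gen-10 first at 28: fill all 2 — 27 left.
Gen-3/first (20): +4 — 23 left.
Gen-10/second (18): +2 — 21 left.
Fill Gen-18 first block (2 at 17) — 19 left.
Gen-20 second at 16: fill all 12 — 7 left.
Fill Gen-3 second block (6 at 15) — 1 left.
Gen-15/first: +1 of 10 at 11; pool empty.
Total = 30×5 + 28×2 + 20×4 + 18×2 + 17×2 + 16×12 + 15×6 + 11×1 = 649.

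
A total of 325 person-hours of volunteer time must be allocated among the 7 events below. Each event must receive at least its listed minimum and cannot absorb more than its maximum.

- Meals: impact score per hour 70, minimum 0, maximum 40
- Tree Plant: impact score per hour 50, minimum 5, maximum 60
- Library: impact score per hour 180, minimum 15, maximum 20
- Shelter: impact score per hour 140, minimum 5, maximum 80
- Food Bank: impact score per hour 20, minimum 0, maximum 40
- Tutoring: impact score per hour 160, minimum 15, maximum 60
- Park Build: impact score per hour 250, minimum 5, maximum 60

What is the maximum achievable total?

Meeting every minimum uses 0+5+15+5+0+15+5 = 45 person-hours, leaving 280.
Order the events by impact score per hour: Park Build 250 > Library 180 > Tutoring 160 > Shelter 140 > Meals 70 > Tree Plant 50 > Food Bank 20.
Park Build: +55 to 60 (cap) — 225 left.
Give Library 5 more to hit its cap of 20 — 220 left.
Give Tutoring 45 more to hit its cap of 60 — 175 left.
Shelter: +75 to 80 (cap) — 100 left.
Meals: +40 to 40 (cap) — 60 left.
Give Tree Plant 55 more to hit its cap of 60 — 5 left.
Food Bank: +5 (room for 40) → 5. Pool exhausted.
Total = 70×40 + 50×60 + 180×20 + 140×80 + 20×5 + 160×60 + 250×60 = 45300.

45300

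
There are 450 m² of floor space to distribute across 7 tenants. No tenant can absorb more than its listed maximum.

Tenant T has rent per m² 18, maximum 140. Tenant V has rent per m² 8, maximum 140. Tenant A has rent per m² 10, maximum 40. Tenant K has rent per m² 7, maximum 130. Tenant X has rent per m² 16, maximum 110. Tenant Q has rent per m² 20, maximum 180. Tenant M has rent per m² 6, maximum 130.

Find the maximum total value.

8080

Order the tenants by rent per m²: Tenant Q 20 > Tenant T 18 > Tenant X 16 > Tenant A 10 > Tenant V 8 > Tenant K 7 > Tenant M 6.
Tenant Q: +180 to 180 (cap) → 270 left.
Give Tenant T 140 to hit its cap of 140 → 130 left.
Tenant X takes 110 to reach its cap of 110 → 20 left.
Only 20 left; Tenant A takes them to reach 20.
Total = 18×140 + 10×20 + 16×110 + 20×180 = 8080.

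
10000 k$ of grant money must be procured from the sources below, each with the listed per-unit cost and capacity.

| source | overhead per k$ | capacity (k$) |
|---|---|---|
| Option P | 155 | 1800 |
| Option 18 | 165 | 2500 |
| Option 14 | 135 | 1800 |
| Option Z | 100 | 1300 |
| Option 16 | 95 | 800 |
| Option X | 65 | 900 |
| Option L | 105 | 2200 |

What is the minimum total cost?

Fill from the cheapest source first.
Take 900 from Option X at 65 ; need 9100 more.
Option 16 at 95: take all 800 k$ ; 8300 still needed.
Option Z (100): use full 1300 ; 7000 k$ to go.
Take 2200 from Option L at 105 ; need 4800 more.
Option 14 at 135: take all 1800 k$ ; 3000 still needed.
Option P at 155: take all 1800 k$ ; 1200 still needed.
Option 18 at 165: take 1200 of its 2500 ; requirement met.
Cost = 900×65 + 800×95 + 1300×100 + 2200×105 + 1800×135 + 1800×155 + 1200×165 = 1215500.

1215500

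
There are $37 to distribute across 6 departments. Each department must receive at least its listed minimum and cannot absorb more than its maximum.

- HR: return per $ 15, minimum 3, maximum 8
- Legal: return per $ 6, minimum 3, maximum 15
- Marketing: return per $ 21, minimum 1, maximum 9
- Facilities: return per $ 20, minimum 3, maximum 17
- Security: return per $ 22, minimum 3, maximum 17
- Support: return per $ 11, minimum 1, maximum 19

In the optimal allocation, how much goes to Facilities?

4

Meeting every minimum uses 3+3+1+3+3+1 = 14 $, leaving 23.
Rank by return per $: Security 22 > Marketing 21 > Facilities 20 > HR 15 > Support 11 > Legal 6.
Security: +14 to 17 (cap) ; 9 left.
Marketing takes 8 more to reach its cap of 9 ; 1 left.
Only 1 left; Facilities takes them to reach 4.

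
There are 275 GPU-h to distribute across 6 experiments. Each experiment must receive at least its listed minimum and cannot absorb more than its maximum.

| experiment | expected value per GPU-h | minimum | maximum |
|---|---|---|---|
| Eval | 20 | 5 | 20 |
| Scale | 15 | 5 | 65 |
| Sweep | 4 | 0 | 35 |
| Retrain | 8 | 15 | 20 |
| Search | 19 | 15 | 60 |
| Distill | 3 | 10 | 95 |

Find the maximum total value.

3040

Meeting every minimum uses 5+5+0+15+15+10 = 50 GPU-h, leaving 225.
Rank by expected value per GPU-h: Eval 20 > Search 19 > Scale 15 > Retrain 8 > Sweep 4 > Distill 3.
Give Eval 15 more to hit its cap of 20 — 210 left.
Search takes 45 more to reach its cap of 60 — 165 left.
Scale: +60 to 65 (cap) — 105 left.
Retrain takes 5 more to reach its cap of 20 — 100 left.
Sweep: +35 to 35 (cap) — 65 left.
Only 65 left; Distill takes them to reach 75.
Total = 20×20 + 15×65 + 4×35 + 8×20 + 19×60 + 3×75 = 3040.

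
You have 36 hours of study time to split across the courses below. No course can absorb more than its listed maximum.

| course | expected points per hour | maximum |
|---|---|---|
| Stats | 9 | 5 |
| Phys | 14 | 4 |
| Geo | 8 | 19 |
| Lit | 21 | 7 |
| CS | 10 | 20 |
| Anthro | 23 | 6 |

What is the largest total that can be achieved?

Order the courses by expected points per hour: Anthro 23 > Lit 21 > Phys 14 > CS 10 > Stats 9 > Geo 8.
Anthro: +6 to 6 (cap) ; 30 left.
Lit takes 7 to reach its cap of 7 ; 23 left.
Phys: +4 to 4 (cap) ; 19 left.
CS: +19 (room for 20) → 19. Pool exhausted.
Total = 14×4 + 21×7 + 10×19 + 23×6 = 531.

531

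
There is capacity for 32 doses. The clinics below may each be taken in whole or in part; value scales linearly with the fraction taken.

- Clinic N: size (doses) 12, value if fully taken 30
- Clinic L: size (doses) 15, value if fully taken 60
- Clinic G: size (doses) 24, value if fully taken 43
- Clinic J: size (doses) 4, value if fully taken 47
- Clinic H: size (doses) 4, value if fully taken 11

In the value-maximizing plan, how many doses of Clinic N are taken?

Sort by value density: Clinic J 47/4≈11.8, Clinic L 60/15≈4, Clinic H 11/4≈2.75, Clinic N 30/12≈2.5, Clinic G 43/24≈1.79.
Take all of Clinic J (4 doses, value 47) — 28 doses left.
All 15 doses of Clinic L fit (value 60) — 13 remain.
All 4 doses of Clinic H fit (value 11) — 9 remain.
9 doses left: a 9/12 share of Clinic N gives 30×9/12 = 22.5.

9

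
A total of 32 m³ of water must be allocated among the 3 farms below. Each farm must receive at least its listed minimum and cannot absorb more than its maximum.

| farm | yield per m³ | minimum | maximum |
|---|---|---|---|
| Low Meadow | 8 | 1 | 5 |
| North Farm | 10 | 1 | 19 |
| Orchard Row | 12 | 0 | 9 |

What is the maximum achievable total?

Meeting every minimum uses 1+1+0 = 2 m³, leaving 30.
Rank by yield per m³: Orchard Row 12 > North Farm 10 > Low Meadow 8.
Give Orchard Row 9 more to hit its cap of 9 → 21 left.
North Farm: +18 to 19 (cap) → 3 left.
Only 3 left; Low Meadow takes them to reach 4.
Total = 8×4 + 10×19 + 12×9 = 330.

330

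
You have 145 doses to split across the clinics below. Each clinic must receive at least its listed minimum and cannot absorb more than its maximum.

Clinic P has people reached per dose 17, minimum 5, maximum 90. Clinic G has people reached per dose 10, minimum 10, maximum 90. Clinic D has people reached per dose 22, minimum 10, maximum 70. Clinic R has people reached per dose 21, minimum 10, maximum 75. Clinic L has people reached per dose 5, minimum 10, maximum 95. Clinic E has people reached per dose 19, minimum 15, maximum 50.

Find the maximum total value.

2795

Meeting every minimum uses 5+10+10+10+10+15 = 60 doses, leaving 85.
Rank by people reached per dose: Clinic D 22 > Clinic R 21 > Clinic E 19 > Clinic P 17 > Clinic G 10 > Clinic L 5.
Clinic D takes 60 more to reach its cap of 70 — 25 left.
Clinic R has room for 65 more but only 25 remain, so it gets 35.
Total = 17×5 + 10×10 + 22×70 + 21×35 + 5×10 + 19×15 = 2795.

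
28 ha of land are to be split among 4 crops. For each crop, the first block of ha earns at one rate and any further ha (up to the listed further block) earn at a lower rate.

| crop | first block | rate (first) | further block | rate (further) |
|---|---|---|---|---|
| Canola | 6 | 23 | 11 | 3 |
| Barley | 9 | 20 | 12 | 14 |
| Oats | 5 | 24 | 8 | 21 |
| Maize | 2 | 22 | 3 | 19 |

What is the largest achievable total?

610

Rank every tier by rate: Oats/first 24 > Canola/first 23 > Maize/first 22 > Oats/second 21 > Barley/first 20 > Maize/second 19 > Barley/second 14 > Canola/second 3.
Fill Oats first block (5 at 24) — 23 left.
Canola first at 23: fill all 6 — 17 left.
Maize first at 22: fill all 2 — 15 left.
Fill Oats second block (8 at 21) — 7 left.
Barley first at 20: only 7 left, fill 7.
Total = 24×5 + 23×6 + 22×2 + 21×8 + 20×7 = 610.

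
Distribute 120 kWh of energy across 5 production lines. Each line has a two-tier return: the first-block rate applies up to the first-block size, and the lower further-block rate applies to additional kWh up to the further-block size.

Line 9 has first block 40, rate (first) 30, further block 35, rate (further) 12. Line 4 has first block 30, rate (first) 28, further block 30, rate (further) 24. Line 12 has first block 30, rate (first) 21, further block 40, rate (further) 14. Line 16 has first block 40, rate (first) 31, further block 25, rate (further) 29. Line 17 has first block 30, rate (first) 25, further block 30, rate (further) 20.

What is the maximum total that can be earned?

Order all 10 blocks by rate: Line 16/first 31 > Line 9/first 30 > Line 16/second 29 > Line 4/first 28 > Line 17/first 25 > Line 4/second 24 > Line 12/first 21 > Line 17/second 20 > Line 12/second 14 > Line 9/second 12.
Fill Line 16 first block (40 at 31) ; 80 left.
Line 9 first at 30: fill all 40 ; 40 left.
Fill Line 16 second block (25 at 29) ; 15 left.
15 remain; put them into Line 4 first at 28.
Total = 31×40 + 30×40 + 29×25 + 28×15 = 3585.

3585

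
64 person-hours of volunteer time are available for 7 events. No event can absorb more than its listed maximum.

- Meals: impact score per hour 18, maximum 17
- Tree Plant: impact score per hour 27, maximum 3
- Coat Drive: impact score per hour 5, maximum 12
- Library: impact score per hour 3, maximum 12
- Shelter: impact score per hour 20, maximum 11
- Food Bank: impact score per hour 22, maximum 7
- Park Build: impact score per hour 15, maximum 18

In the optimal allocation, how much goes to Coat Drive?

8

Order the events by impact score per hour: Tree Plant 27 > Food Bank 22 > Shelter 20 > Meals 18 > Park Build 15 > Coat Drive 5 > Library 3.
Tree Plant takes 3 to reach its cap of 3 ; 61 left.
Food Bank takes 7 to reach its cap of 7 ; 54 left.
Shelter takes 11 to reach its cap of 11 ; 43 left.
Give Meals 17 to hit its cap of 17 ; 26 left.
Give Park Build 18 to hit its cap of 18 ; 8 left.
Coat Drive has room for 12 but only 8 remain, so it gets 8.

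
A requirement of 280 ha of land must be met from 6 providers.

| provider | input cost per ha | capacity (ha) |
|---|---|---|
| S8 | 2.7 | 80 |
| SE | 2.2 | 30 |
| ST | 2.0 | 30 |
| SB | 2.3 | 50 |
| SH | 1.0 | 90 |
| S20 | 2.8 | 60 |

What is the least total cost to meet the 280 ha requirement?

547

Cheapest first:
Take 90 from SH at 1.0 — need 190 more.
ST at 2.0: take all 30 ha — 160 still needed.
SE at 2.2: take all 30 ha — 130 still needed.
SB at 2.3: take all 50 ha — 80 still needed.
S8 at 2.7: take all 80 ha — 0 still needed.
S20: unused.
Cost = 90×1.0 + 30×2.0 + 30×2.2 + 50×2.3 + 80×2.7 = 547.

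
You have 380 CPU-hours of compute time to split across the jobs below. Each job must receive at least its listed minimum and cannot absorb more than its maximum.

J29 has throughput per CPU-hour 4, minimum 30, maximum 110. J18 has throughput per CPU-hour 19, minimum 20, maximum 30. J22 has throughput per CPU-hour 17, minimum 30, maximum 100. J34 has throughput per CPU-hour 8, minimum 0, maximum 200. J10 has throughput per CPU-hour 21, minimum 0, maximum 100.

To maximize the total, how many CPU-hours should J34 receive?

120

Meeting every minimum uses 30+20+30+0+0 = 80 CPU-hours, leaving 300.
Highest throughput per CPU-hour first: J10 21 > J18 19 > J22 17 > J34 8 > J29 4.
J10: +100 to 100 (cap) — 200 left.
Give J18 10 more to hit its cap of 30 — 190 left.
J22: +70 to 100 (cap) — 120 left.
Only 120 left; J34 takes them to reach 120.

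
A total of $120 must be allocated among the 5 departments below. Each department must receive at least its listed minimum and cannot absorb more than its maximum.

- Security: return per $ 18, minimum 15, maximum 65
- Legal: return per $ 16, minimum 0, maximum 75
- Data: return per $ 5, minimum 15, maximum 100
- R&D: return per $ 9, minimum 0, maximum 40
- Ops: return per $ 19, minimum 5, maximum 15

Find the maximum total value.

Meeting every minimum uses 15+0+15+0+5 = 35 $, leaving 85.
Highest return per $ first: Ops 19 > Security 18 > Legal 16 > R&D 9 > Data 5.
Ops: +10 to 15 (cap) → 75 left.
Security takes 50 more to reach its cap of 65 → 25 left.
Legal has room for 75 more but only 25 remain, so it gets 25.
Total = 18×65 + 16×25 + 5×15 + 19×15 = 1930.

1930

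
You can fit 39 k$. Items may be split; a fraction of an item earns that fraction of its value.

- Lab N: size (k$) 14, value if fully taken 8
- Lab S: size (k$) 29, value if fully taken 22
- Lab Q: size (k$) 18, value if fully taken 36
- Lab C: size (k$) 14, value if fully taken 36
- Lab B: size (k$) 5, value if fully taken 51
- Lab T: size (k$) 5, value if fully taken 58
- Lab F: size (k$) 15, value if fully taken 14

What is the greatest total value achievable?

175

Rank by value-to-size ratio: Lab T 58/5≈11.6, Lab B 51/5≈10.2, Lab C 36/14≈2.57, Lab Q 36/18≈2, Lab F 14/15≈0.933, Lab S 22/29≈0.759, Lab N 8/14≈0.571.
All 5 k$ of Lab T fit (value 58) → 34 remain.
Take all of Lab B (5 k$, value 51) → 29 k$ left.
Lab C: take in full, 14 k$ for value 36 → 15 left.
Fill the last 15 k$ with part of Lab Q: 15/18 of it earns 30.
Total value = 175.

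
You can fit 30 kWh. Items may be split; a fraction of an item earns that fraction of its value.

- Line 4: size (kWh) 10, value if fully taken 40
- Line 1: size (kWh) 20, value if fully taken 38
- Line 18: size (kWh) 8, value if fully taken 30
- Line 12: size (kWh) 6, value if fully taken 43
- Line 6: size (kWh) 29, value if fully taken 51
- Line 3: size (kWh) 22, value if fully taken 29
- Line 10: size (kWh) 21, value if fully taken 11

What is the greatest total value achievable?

Sort by value density: Line 12 43/6≈7.17, Line 4 40/10≈4, Line 18 30/8≈3.75, Line 1 38/20≈1.9, Line 6 51/29≈1.76, Line 3 29/22≈1.32, Line 10 11/21≈0.524.
Line 12: take in full, 6 kWh for value 43 ; 24 left.
Take all of Line 4 (10 kWh, value 40) ; 14 kWh left.
Take all of Line 18 (8 kWh, value 30) ; 6 kWh left.
6 kWh left: a 6/20 share of Line 1 gives 38×6/20 = 11.4.
Total value = 124.4.

124.4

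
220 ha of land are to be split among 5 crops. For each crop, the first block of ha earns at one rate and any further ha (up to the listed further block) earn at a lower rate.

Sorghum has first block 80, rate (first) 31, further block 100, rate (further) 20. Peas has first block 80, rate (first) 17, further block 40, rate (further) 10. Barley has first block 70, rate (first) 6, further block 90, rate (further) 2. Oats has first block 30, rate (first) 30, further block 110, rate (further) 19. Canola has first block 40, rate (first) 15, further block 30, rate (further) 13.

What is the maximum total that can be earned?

Rank every tier by rate: Sorghum/T1 31 > Oats/T1 30 > Sorghum/T2 20 > Oats/T2 19 > Peas/T1 17 > Canola/T1 15 > Canola/T2 13 > Peas/T2 10 > Barley/T1 6 > Barley/T2 2.
Sorghum/T1 (31): +80 — 140 left.
Oats/T1 (30): +30 — 110 left.
Fill Sorghum T2 block (100 at 20) — 10 left.
10 remain; put them into Oats T2 at 19.
Total = 31×80 + 30×30 + 20×100 + 19×10 = 5570.

5570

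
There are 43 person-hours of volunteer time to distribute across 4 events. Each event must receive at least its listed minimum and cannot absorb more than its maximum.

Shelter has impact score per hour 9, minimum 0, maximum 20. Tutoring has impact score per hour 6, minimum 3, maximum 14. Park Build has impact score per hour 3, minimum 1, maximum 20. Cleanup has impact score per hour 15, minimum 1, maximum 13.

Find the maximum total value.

432

Meeting every minimum uses 0+3+1+1 = 5 person-hours, leaving 38.
Highest impact score per hour first: Cleanup 15 > Shelter 9 > Tutoring 6 > Park Build 3.
Cleanup takes 12 more to reach its cap of 13 — 26 left.
Give Shelter 20 more to hit its cap of 20 — 6 left.
Only 6 left; Tutoring takes them to reach 9.
Total = 9×20 + 6×9 + 3×1 + 15×13 = 432.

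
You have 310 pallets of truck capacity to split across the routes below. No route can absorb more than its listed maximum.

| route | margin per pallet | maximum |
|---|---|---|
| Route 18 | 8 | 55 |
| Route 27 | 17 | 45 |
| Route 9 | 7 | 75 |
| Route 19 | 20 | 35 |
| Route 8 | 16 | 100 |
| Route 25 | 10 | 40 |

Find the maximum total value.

Rank by margin per pallet: Route 19 20 > Route 27 17 > Route 8 16 > Route 25 10 > Route 18 8 > Route 9 7.
Route 19: +35 to 35 (cap) ; 275 left.
Route 27 takes 45 to reach its cap of 45 ; 230 left.
Give Route 8 100 to hit its cap of 100 ; 130 left.
Route 25: +40 to 40 (cap) ; 90 left.
Route 18 takes 55 to reach its cap of 55 ; 35 left.
Route 9: +35 (room for 75) → 35. Pool exhausted.
Total = 8×55 + 17×45 + 7×35 + 20×35 + 16×100 + 10×40 = 4150.

4150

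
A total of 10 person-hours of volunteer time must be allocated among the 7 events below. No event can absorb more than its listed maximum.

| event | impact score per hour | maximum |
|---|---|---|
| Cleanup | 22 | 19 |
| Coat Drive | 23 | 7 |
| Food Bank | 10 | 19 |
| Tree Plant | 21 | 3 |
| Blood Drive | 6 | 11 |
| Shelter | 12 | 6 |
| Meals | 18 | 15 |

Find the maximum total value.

Rank by impact score per hour: Coat Drive 23 > Cleanup 22 > Tree Plant 21 > Meals 18 > Shelter 12 > Food Bank 10 > Blood Drive 6.
Give Coat Drive 7 to hit its cap of 7 ; 3 left.
Only 3 left; Cleanup takes them to reach 3.
Total = 22×3 + 23×7 = 227.

227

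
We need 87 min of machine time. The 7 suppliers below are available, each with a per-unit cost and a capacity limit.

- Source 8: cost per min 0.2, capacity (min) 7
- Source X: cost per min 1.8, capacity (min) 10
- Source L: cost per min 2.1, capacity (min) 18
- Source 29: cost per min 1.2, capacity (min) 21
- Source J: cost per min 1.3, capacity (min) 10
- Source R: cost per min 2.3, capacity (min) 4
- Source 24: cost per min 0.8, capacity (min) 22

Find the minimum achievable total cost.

110.9

Cheapest first:
Source 8 (0.2): use full 7 → 80 min to go.
Source 24 (0.8): use full 22 → 58 min to go.
Take 21 from Source 29 at 1.2 → need 37 more.
Take 10 from Source J at 1.3 → need 27 more.
Take 10 from Source X at 1.8 → need 17 more.
Source L at 2.1: take 17 of its 18 → requirement met.
Source R: unused.
Cost = 7×0.2 + 22×0.8 + 21×1.2 + 10×1.3 + 10×1.8 + 17×2.1 = 110.9.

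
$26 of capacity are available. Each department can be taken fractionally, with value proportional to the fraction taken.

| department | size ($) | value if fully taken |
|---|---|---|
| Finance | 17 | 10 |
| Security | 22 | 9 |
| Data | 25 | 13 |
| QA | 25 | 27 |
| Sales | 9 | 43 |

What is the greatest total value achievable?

Sort by value density: Sales 43/9≈4.78, QA 27/25≈1.08, Finance 10/17≈0.588, Data 13/25≈0.52, Security 9/22≈0.409.
Sales: take in full, 9 $ for value 43 — 17 left.
17 $ left: a 17/25 share of QA gives 27×17/25 = 18.36.
Total value = 61.36.

61.36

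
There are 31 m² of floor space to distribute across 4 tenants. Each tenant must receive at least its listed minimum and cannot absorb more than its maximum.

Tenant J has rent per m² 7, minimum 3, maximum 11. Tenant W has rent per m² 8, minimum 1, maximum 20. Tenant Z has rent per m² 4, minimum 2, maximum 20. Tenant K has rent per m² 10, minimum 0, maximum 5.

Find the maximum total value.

Meeting every minimum uses 3+1+2+0 = 6 m², leaving 25.
Highest rent per m² first: Tenant K 10 > Tenant W 8 > Tenant J 7 > Tenant Z 4.
Tenant K takes 5 more to reach its cap of 5 ; 20 left.
Tenant W: +19 to 20 (cap) ; 1 left.
Only 1 left; Tenant J takes them to reach 4.
Total = 7×4 + 8×20 + 4×2 + 10×5 = 246.

246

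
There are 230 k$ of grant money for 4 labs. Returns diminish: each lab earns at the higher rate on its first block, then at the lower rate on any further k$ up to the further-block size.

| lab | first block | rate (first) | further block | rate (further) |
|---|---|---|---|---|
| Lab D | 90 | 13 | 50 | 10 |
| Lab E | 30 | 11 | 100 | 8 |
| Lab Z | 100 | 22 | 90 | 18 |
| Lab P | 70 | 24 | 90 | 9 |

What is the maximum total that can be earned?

Order all 8 blocks by rate: Lab P/first 24 > Lab Z/first 22 > Lab Z/second 18 > Lab D/first 13 > Lab E/first 11 > Lab D/second 10 > Lab P/second 9 > Lab E/second 8.
Lab P first at 24: fill all 70 ; 160 left.
Lab Z/first (22): +100 ; 60 left.
60 remain; put them into Lab Z second at 18.
Total = 24×70 + 22×100 + 18×60 = 4960.

4960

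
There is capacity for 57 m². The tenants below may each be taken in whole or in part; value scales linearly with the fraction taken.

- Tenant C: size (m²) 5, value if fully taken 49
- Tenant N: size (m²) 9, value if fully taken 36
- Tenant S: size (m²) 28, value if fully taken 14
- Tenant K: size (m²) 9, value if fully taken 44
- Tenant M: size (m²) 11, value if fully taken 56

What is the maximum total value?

Sort by value density: Tenant C 49/5≈9.8, Tenant M 56/11≈5.09, Tenant K 44/9≈4.89, Tenant N 36/9≈4, Tenant S 14/28≈0.5.
All 5 m² of Tenant C fit (value 49) ; 52 remain.
Take all of Tenant M (11 m², value 56) ; 41 m² left.
All 9 m² of Tenant K fit (value 44) ; 32 remain.
Take all of Tenant N (9 m², value 36) ; 23 m² left.
23 m² left: a 23/28 share of Tenant S gives 14×23/28 = 11.5.
Total value = 196.5.

196.5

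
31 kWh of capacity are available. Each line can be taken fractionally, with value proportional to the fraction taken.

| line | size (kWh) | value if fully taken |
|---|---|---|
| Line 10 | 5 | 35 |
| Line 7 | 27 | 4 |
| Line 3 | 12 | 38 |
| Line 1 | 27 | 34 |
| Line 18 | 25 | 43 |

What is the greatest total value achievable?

Best value per unit of size first: Line 10 35/5≈7, Line 3 38/12≈3.17, Line 18 43/25≈1.72, Line 1 34/27≈1.26, Line 7 4/27≈0.148.
Line 10: take in full, 5 kWh for value 35 → 26 left.
All 12 kWh of Line 3 fit (value 38) → 14 remain.
Fill the last 14 kWh with part of Line 18: 14/25 of it earns 24.08.
Total value = 97.08.

97.08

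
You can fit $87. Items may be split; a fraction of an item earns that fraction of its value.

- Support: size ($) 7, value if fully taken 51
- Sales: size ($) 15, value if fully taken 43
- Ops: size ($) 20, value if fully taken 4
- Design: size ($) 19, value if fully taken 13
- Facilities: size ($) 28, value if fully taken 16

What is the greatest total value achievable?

Rank by value-to-size ratio: Support 51/7≈7.29, Sales 43/15≈2.87, Design 13/19≈0.684, Facilities 16/28≈0.571, Ops 4/20≈0.2.
All 7 $ of Support fit (value 51) — 80 remain.
All 15 $ of Sales fit (value 43) — 65 remain.
All 19 $ of Design fit (value 13) — 46 remain.
All 28 $ of Facilities fit (value 16) — 18 remain.
Fill the last 18 $ with part of Ops: 18/20 of it earns 3.6.
Total value = 126.6.

126.6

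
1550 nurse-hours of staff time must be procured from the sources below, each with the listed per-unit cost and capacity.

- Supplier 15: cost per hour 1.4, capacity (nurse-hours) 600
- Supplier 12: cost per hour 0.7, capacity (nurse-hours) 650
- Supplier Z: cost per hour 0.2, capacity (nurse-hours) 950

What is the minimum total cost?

610

Cheapest first:
Take 950 from Supplier Z at 0.2 — need 600 more.
Take 600 from Supplier 12 at 0.7 to finish.
Supplier 15: unused.
Cost = 950×0.2 + 600×0.7 = 610.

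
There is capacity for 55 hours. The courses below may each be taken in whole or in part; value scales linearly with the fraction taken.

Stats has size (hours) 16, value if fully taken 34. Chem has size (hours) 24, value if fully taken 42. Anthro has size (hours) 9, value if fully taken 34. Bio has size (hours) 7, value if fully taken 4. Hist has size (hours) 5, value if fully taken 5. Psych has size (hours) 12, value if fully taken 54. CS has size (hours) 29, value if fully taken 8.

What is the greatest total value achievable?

Sort by value density: Psych 54/12≈4.5, Anthro 34/9≈3.78, Stats 34/16≈2.12, Chem 42/24≈1.75, Hist 5/5≈1, Bio 4/7≈0.571, CS 8/29≈0.276.
Take all of Psych (12 hours, value 54) — 43 hours left.
Take all of Anthro (9 hours, value 34) — 34 hours left.
Take all of Stats (16 hours, value 34) — 18 hours left.
Fill the last 18 hours with part of Chem: 18/24 of it earns 31.5.
Total value = 153.5.

153.5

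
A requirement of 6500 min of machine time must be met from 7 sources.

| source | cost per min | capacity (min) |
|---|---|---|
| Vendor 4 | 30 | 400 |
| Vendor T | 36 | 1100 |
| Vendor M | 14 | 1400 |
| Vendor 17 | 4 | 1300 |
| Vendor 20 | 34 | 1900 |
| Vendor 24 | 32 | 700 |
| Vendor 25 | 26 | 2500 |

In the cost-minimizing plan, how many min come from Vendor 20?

Cheapest first:
Take 1300 from Vendor 17 at 4 — need 5200 more.
Vendor M (14): use full 1400 — 3800 min to go.
Vendor 25 at 26: take all 2500 min — 1300 still needed.
Vendor 4 (30): use full 400 — 900 min to go.
Vendor 24 (32): use full 700 — 200 min to go.
Take 200 from Vendor 20 at 34 to finish.
Vendor T: unused.

200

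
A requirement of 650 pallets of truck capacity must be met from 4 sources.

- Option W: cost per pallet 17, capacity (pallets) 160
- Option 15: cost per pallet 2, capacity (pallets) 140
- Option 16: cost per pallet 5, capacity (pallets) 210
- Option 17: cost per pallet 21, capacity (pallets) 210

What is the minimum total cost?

6990

Use sources in increasing cost order.
Option 15 at 2: take all 140 pallets ; 510 still needed.
Take 210 from Option 16 at 5 ; need 300 more.
Option W (17): use full 160 ; 140 pallets to go.
Option 17 (21): take the remaining 140 ; done.
Cost = 140×2 + 210×5 + 160×17 + 140×21 = 6990.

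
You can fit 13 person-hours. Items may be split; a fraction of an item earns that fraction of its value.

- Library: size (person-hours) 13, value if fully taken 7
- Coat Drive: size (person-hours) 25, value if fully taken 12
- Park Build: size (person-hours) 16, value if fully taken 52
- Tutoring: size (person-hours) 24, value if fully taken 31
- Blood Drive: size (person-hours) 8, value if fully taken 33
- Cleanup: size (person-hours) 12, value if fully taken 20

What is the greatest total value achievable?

49.25

Best value per unit of size first: Blood Drive 33/8≈4.12, Park Build 52/16≈3.25, Cleanup 20/12≈1.67, Tutoring 31/24≈1.29, Library 7/13≈0.538, Coat Drive 12/25≈0.48.
Take all of Blood Drive (8 person-hours, value 33) → 5 person-hours left.
Only 5 person-hours remain; take 5/16 of Park Build for value 52×5/16 = 16.25.
Total value = 49.25.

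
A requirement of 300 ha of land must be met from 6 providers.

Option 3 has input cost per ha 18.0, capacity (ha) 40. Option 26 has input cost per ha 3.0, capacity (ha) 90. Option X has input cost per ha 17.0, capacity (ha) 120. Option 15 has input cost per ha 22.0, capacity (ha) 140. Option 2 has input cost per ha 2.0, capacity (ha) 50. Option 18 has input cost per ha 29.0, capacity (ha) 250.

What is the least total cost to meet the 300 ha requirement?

Fill from the cheapest provider first.
Option 2 at 2.0: take all 50 ha — 250 still needed.
Option 26 at 3.0: take all 90 ha — 160 still needed.
Take 120 from Option X at 17.0 — need 40 more.
Option 3 (18.0): use full 40 — 0 ha to go.
Option 15, Option 18: unused.
Cost = 50×2.0 + 90×3.0 + 120×17.0 + 40×18.0 = 3130.

3130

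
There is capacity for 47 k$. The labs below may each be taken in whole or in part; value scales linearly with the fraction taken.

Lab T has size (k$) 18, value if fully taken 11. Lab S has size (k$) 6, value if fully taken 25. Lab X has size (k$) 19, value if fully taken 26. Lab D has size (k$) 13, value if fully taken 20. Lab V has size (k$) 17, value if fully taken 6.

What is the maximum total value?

Sort by value density: Lab S 25/6≈4.17, Lab D 20/13≈1.54, Lab X 26/19≈1.37, Lab T 11/18≈0.611, Lab V 6/17≈0.353.
Lab S: take in full, 6 k$ for value 25 ; 41 left.
Lab D: take in full, 13 k$ for value 20 ; 28 left.
All 19 k$ of Lab X fit (value 26) ; 9 remain.
9 k$ left: a 9/18 share of Lab T gives 11×9/18 = 5.5.
Total value = 76.5.

76.5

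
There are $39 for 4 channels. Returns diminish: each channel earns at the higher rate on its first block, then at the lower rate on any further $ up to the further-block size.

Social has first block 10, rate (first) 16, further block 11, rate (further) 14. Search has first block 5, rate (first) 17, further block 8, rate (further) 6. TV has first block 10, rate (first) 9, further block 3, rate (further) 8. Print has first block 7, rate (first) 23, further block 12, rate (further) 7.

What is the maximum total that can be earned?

614

Treat each block as its own option and order by rate: Print/first 23 > Search/first 17 > Social/first 16 > Social/second 14 > TV/first 9 > TV/second 8 > Print/second 7 > Search/second 6.
Print first at 23: fill all 7 → 32 left.
Fill Search first block (5 at 17) → 27 left.
Social/first (16): +10 → 17 left.
Fill Social second block (11 at 14) → 6 left.
6 remain; put them into TV first at 9.
Total = 23×7 + 17×5 + 16×10 + 14×11 + 9×6 = 614.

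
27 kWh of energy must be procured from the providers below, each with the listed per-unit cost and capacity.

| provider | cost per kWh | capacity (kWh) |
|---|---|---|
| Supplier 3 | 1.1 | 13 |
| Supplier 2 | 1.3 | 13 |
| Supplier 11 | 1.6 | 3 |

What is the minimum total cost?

Use providers in increasing cost order.
Take 13 from Supplier 3 at 1.1 → need 14 more.
Take 13 from Supplier 2 at 1.3 → need 1 more.
Supplier 11 (1.6): take the remaining 1 → done.
Cost = 13×1.1 + 13×1.3 + 1×1.6 = 32.8.

32.8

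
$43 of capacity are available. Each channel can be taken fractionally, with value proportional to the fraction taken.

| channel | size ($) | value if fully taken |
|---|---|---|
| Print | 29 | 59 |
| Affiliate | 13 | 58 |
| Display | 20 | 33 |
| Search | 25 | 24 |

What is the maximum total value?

Best value per unit of size first: Affiliate 58/13≈4.46, Print 59/29≈2.03, Display 33/20≈1.65, Search 24/25≈0.96.
All 13 $ of Affiliate fit (value 58) ; 30 remain.
Take all of Print (29 $, value 59) ; 1 $ left.
Only 1 $ remain; take 1/20 of Display for value 33×1/20 = 1.65.
Total value = 118.65.

118.65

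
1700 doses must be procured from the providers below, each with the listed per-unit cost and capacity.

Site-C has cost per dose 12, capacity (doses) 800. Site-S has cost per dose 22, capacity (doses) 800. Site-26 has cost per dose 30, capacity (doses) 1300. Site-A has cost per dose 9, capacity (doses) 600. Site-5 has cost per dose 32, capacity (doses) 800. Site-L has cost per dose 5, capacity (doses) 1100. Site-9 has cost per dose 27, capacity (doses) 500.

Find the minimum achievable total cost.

10900

Cheapest first:
Site-L (5): use full 1100 → 600 doses to go.
Take 600 from Site-A at 9 → need 0 more.
Site-C, Site-S, Site-9, Site-26, Site-5: unused.
Cost = 1100×5 + 600×9 = 10900.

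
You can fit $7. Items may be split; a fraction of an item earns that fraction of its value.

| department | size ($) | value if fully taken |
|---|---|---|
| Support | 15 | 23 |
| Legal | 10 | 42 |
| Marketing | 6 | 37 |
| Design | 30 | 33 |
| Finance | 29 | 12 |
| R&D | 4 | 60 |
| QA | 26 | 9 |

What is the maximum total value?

78.5

Rank by value-to-size ratio: R&D 60/4≈15, Marketing 37/6≈6.17, Legal 42/10≈4.2, Support 23/15≈1.53, Design 33/30≈1.1, Finance 12/29≈0.414, QA 9/26≈0.346.
Take all of R&D (4 $, value 60) — 3 $ left.
3 $ left: a 3/6 share of Marketing gives 37×3/6 = 18.5.
Total value = 78.5.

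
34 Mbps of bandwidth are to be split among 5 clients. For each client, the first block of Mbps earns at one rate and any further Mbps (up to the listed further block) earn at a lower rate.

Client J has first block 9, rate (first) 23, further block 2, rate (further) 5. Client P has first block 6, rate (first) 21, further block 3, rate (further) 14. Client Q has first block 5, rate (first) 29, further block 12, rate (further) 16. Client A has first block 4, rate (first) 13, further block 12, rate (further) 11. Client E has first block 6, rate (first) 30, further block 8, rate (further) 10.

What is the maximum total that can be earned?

Rank every tier by rate: Client E/tier1 30 > Client Q/tier1 29 > Client J/tier1 23 > Client P/tier1 21 > Client Q/tier2 16 > Client P/tier2 14 > Client A/tier1 13 > Client A/tier2 11 > Client E/tier2 10 > Client J/tier2 5.
Fill Client E tier1 block (6 at 30) ; 28 left.
Client Q/tier1 (29): +5 ; 23 left.
Fill Client J tier1 block (9 at 23) ; 14 left.
Fill Client P tier1 block (6 at 21) ; 8 left.
Client Q/tier2: +8 of 12 at 16; pool empty.
Total = 30×6 + 29×5 + 23×9 + 21×6 + 16×8 = 786.

786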